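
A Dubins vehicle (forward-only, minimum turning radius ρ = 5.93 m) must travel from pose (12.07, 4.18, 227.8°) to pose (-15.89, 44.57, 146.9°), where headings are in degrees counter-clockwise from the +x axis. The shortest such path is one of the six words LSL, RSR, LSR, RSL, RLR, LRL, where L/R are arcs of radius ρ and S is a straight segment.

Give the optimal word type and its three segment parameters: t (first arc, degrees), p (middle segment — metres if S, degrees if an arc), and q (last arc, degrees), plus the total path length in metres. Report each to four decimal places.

RSL: t = 114.0307°, p = 39.5763 m, q = 33.1307°, L = 54.8072 m

Let ψ = atan2(Δy, Δx) = atan2(40.39, -27.96) = 124.6929° be the start→goal bearing.
Normalize: d = |goal − start| / ρ = 49.123454/5.93 = 8.283888, α = (θ_start − ψ) mod 360° = 103.1071° = 1.799558 rad, β = (θ_goal − ψ) mod 360° = 22.2071° = 0.387586 rad.
Common terms: sin α = 0.973948, cos α = -0.226771, sin β = 0.377955, cos β = 0.925824, cos(α−β) = 0.158158, d² = 68.622794. Work in radians in the unit-radius frame; every candidate has L = ρ·(t + p + q).
LSL: p² = 2 + d² − 2cos(α−β) + 2d(sin α − sin β) = 80.180759; p = √p² = 8.954371; φ = atan2(cos β − cos α, d + sin α − sin β) = 0.129077 rad; t = (φ − α) mod 2π = 4.612704 rad, q = (β − φ) mod 2π = 0.258509 rad → L = 5.93·(4.612704 + 8.954371 + 0.258509) = 5.93·13.825585 = 81.985718 m
RSR: p² = 2 + d² − 2cos(α−β) + 2d(sin β − sin α) = 60.432197; p = √p² = 7.773815; φ = atan2(cos α − cos β, d − sin α + sin β) = -0.148815 rad; t = (α − φ) mod 2π = 1.948373 rad, q = (φ − β) mod 2π = 5.746784 rad → L = 5.93·(1.948373 + 7.773815 + 5.746784) = 5.93·15.468972 = 91.731001 m
LSR: p² = d² − 2 + 2cos(α−β) + 2d(sin α + sin β) = 89.337134; p = √p² = 9.451832; φ = atan2(−cos α − cos β, d + sin α + sin β) − atan2(−2, p) = 0.136103 rad; t = (φ − α) mod 2π = 4.619730 rad, q = (φ − β) mod 2π = 6.031702 rad → L = 5.93·(4.619730 + 9.451832 + 6.031702) = 5.93·20.103264 = 119.212357 m
RSL: p² = d² − 2 + 2cos(α−β) − 2d(sin α + sin β) = 44.541087; p = √p² = 6.673911; φ = atan2(cos α + cos β, d − sin α − sin β) − atan2(2, p) = -0.190653 rad; t = (α − φ) mod 2π = 1.990211 rad, q = (β − φ) mod 2π = 0.578240 rad → L = 5.93·(1.990211 + 6.673911 + 0.578240) = 5.93·9.242361 = 54.807203 m
RLR: c = (6 − d² + 2cos(α−β) + 2d(sin α − sin β))/8 = -6.554025, |c| > 1 → infeasible
LRL: c = (6 − d² + 2cos(α−β) − 2d(sin α − sin β))/8 = -9.022595, |c| > 1 → infeasible
Shortest: RSL with L = 54.807203 m ≈ 54.8072 m
Convert RSL to answer units (arcs ×180/π): t = 1.990211·180/π = 114.0307°, p = ρ·p = 5.93·6.673911 = 39.5763 m, q = 0.578240·180/π = 33.1307°, L = 54.8072 m.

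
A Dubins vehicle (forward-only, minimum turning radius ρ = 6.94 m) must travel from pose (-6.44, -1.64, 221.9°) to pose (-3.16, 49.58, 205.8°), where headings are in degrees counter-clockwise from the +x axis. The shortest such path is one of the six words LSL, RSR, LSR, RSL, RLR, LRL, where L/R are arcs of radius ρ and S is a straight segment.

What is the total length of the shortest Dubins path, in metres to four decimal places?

Let ψ = atan2(Δy, Δx) = atan2(51.22, 3.28) = 86.3359° be the start→goal bearing.
Normalize: d = |goal − start| / ρ = 51.324914/6.94 = 7.395521, α = (θ_start − ψ) mod 360° = 135.5641° = 2.366039 rad, β = (θ_goal − ψ) mod 360° = 119.4641° = 2.085041 rad.
Common terms: sin α = 0.700111, cos α = -0.714034, sin β = 0.870664, cos β = -0.491878, cos(α−β) = 0.960779, d² = 54.693727. Work in radians in the unit-radius frame; every candidate has L = ρ·(t + p + q).
LSL: p² = 2 + d² − 2cos(α−β) + 2d(sin α − sin β) = 52.249511; p = √p² = 7.228382; φ = atan2(cos β − cos α, d + sin α − sin β) = 0.030739 rad; t = (φ − α) mod 2π = 3.947885 rad, q = (β − φ) mod 2π = 2.054303 rad → L = 6.94·(3.947885 + 7.228382 + 2.054303) = 6.94·13.230570 = 91.820153 m
RSR: p² = 2 + d² − 2cos(α−β) + 2d(sin β − sin α) = 57.294827; p = √p² = 7.569335; φ = atan2(cos α − cos β, d − sin α + sin β) = -0.029354 rad; t = (α − φ) mod 2π = 2.395393 rad, q = (φ − β) mod 2π = 4.168790 rad → L = 6.94·(2.395393 + 7.569335 + 4.168790) = 6.94·14.133518 = 98.086615 m
LSR: p² = d² − 2 + 2cos(α−β) + 2d(sin α + sin β) = 77.848691; p = √p² = 8.823191; φ = atan2(−cos α − cos β, d + sin α + sin β) − atan2(−2, p) = 0.356600 rad; t = (φ − α) mod 2π = 4.273746 rad, q = (φ − β) mod 2π = 4.554744 rad → L = 6.94·(4.273746 + 8.823191 + 4.554744) = 6.94·17.651680 = 122.502662 m
RSL: p² = d² − 2 + 2cos(α−β) − 2d(sin α + sin β) = 31.381880; p = √p² = 5.601953; φ = atan2(cos α + cos β, d − sin α − sin β) − atan2(2, p) = -0.547062 rad; t = (α − φ) mod 2π = 2.913101 rad, q = (β − φ) mod 2π = 2.632103 rad → L = 6.94·(2.913101 + 5.601953 + 2.632103) = 6.94·11.147158 = 77.361275 m
RLR: c = (6 − d² + 2cos(α−β) + 2d(sin α − sin β))/8 = -6.161853, |c| > 1 → infeasible
LRL: c = (6 − d² + 2cos(α−β) − 2d(sin α − sin β))/8 = -5.531189, |c| > 1 → infeasible
Shortest: RSL with L = 77.361275 m ≈ 77.3613 m

77.3613 m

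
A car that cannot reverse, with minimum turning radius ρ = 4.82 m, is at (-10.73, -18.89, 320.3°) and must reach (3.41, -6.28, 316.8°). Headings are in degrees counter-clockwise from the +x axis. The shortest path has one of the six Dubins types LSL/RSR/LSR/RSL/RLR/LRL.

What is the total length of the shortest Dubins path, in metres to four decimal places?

Let ψ = atan2(Δy, Δx) = atan2(12.61, 14.14) = 41.7265° be the start→goal bearing.
Normalize: d = |goal − start| / ρ = 18.946021/4.82 = 3.930710, α = (θ_start − ψ) mod 360° = 278.5735° = 4.862025 rad, β = (θ_goal − ψ) mod 360° = 275.0735° = 4.800939 rad.
Common terms: sin α = -0.988825, cos α = 0.149079, sin β = -0.996082, cos β = 0.088434, cos(α−β) = 0.998135, d² = 15.450479. Work in radians in the unit-radius frame; every candidate has L = ρ·(t + p + q).
LSL: p² = 2 + d² − 2cos(α−β) + 2d(sin α − sin β) = 15.511257; p = √p² = 3.938433; φ = atan2(cos β − cos α, d + sin α − sin β) = -0.015399 rad; t = (φ − α) mod 2π = 1.405761 rad, q = (β − φ) mod 2π = 4.816338 rad → L = 4.82·(1.405761 + 3.938433 + 4.816338) = 4.82·10.160532 = 48.973765 m
RSR: p² = 2 + d² − 2cos(α−β) + 2d(sin β − sin α) = 15.397161; p = √p² = 3.923922; φ = atan2(cos α − cos β, d − sin α + sin β) = 0.015456 rad; t = (α − φ) mod 2π = 4.846570 rad, q = (φ − β) mod 2π = 1.497702 rad → L = 4.82·(4.846570 + 3.923922 + 1.497702) = 4.82·10.268194 = 49.492693 m
LSR: p² = d² − 2 + 2cos(α−β) + 2d(sin α + sin β) = -0.157441 < 0 → infeasible
RSL: p² = d² − 2 + 2cos(α−β) − 2d(sin α + sin β) = 31.050937; p = √p² = 5.572337; φ = atan2(cos α + cos β, d − sin α − sin β) − atan2(2, p) = -0.304467 rad; t = (α − φ) mod 2π = 5.166492 rad, q = (β − φ) mod 2π = 5.105406 rad → L = 4.82·(5.166492 + 5.572337 + 5.105406) = 4.82·15.844235 = 76.369212 m
RLR: c = (6 − d² + 2cos(α−β) + 2d(sin α − sin β))/8 = -0.924645; p = 2π − arccos c = 3.532286 rad; φ = atan2(cos α − cos β, d − sin α + sin β) = 0.015456 rad; t = (α − φ + p/2) mod 2π = 0.329528 rad, q = (α − β − t + p) mod 2π = 3.263845 rad → L = 4.82·(0.329528 + 3.532286 + 3.263845) = 4.82·7.125659 = 34.345676 m
LRL: c = (6 − d² + 2cos(α−β) − 2d(sin α − sin β))/8 = -0.938907; p = 2π − arccos c = 3.492948 rad; φ = atan2(cos β − cos α, d + sin α − sin β) = -0.015399 rad; t = (φ − α + p/2) mod 2π = 3.152235 rad, q = (β − α − t + p) mod 2π = 0.279626 rad → L = 4.82·(3.152235 + 3.492948 + 0.279626) = 4.82·6.924809 = 33.377582 m
Shortest: LRL with L = 33.377582 m ≈ 33.3776 m

33.3776 m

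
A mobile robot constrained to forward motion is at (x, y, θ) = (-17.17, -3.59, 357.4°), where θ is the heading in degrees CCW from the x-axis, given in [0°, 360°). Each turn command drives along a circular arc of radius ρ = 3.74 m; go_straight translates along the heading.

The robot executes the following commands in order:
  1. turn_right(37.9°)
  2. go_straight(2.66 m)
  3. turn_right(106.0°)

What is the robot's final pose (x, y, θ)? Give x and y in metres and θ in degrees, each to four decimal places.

set_pose: (x, y, θ) = (-17.1700, -3.5900, 357.4000°), ρ = 3.74
turn_right(37.9°): centre at ρ to the right, rotate −37.9° → (-14.9107, -4.4822, 319.5000°)
go_straight(2.66): x += 2.66·cos θ, y += 2.66·sin θ → (-12.8880, -6.2098, 319.5000°)
turn_right(106.0°): centre at ρ to the right, rotate −106.0° → (-13.2527, -12.1724, 213.5000°)

(-13.2527, -12.1724, 213.5000°)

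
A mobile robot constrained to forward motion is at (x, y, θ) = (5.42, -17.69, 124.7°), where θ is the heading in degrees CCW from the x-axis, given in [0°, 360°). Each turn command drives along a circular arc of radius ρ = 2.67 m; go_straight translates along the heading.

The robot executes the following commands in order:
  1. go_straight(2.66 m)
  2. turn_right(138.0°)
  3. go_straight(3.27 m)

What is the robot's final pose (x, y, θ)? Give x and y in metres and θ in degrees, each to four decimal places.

(9.8974, -12.1370, 346.7000°)

set_pose: (x, y, θ) = (5.4200, -17.6900, 124.7000°), ρ = 2.67
go_straight(2.66): x += 2.66·cos θ, y += 2.66·sin θ → (3.9057, -15.5031, 124.7000°)
turn_right(138.0°): centre at ρ to the right, rotate −138.0° → (6.7151, -11.3847, -13.3000° ≡ 346.7000°)
go_straight(3.27): x += 3.27·cos θ, y += 3.27·sin θ → (9.8974, -12.1370, 346.7000°)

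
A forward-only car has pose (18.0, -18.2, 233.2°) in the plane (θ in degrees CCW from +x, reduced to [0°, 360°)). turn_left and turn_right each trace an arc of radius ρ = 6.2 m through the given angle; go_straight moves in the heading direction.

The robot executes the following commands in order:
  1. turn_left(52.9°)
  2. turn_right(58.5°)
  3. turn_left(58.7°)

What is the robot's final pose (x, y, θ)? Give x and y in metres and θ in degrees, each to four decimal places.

(14.2569, -35.4541, 286.3000°)

set_pose: (x, y, θ) = (18.0000, -18.2000, 233.2000°), ρ = 6.2
turn_left(52.9°): centre at ρ to the left, rotate +52.9° → (17.0077, -23.6333, 286.1000°)
turn_right(58.5°): centre at ρ to the right, rotate −58.5° → (15.6293, -29.5333, 227.6000°)
turn_left(58.7°): centre at ρ to the left, rotate +58.7° → (14.2569, -35.4541, 286.3000°)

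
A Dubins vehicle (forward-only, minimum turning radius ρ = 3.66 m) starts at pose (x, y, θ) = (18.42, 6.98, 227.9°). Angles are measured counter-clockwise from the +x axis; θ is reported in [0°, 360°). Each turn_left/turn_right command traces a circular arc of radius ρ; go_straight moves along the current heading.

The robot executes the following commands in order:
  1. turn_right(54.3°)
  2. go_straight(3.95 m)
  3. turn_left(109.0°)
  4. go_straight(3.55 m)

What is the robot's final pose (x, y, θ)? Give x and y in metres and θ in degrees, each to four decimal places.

(8.1656, -1.6632, 282.6000°)

set_pose: (x, y, θ) = (18.4200, 6.9800, 227.9000°), ρ = 3.66
turn_right(54.3°): centre at ρ to the right, rotate −54.3° → (15.2964, 5.7966, 173.6000°)
go_straight(3.95): x += 3.95·cos θ, y += 3.95·sin θ → (11.3710, 6.2369, 173.6000°)
turn_left(109.0°): centre at ρ to the left, rotate +109.0° → (7.3912, 1.8013, 282.6000°)
go_straight(3.55): x += 3.55·cos θ, y += 3.55·sin θ → (8.1656, -1.6632, 282.6000°)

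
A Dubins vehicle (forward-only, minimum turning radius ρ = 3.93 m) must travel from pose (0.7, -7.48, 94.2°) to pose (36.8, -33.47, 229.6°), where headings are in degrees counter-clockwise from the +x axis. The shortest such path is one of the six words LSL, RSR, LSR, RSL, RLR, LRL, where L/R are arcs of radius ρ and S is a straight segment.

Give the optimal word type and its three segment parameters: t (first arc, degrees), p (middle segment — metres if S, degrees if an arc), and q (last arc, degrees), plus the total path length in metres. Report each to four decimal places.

Let ψ = atan2(Δy, Δx) = atan2(-25.99, 36.10) = -35.7518° be the start→goal bearing.
Normalize: d = |goal − start| / ρ = 44.482470/3.93 = 11.318695, α = (θ_start − ψ) mod 360° = 129.9518° = 2.268087 rad, β = (θ_goal − ψ) mod 360° = 265.3518° = 4.631263 rad.
Common terms: sin α = 0.766585, cos α = -0.642143, sin β = -0.996711, cos β = -0.081037, cos(α−β) = -0.712026, d² = 128.112846. Work in radians in the unit-radius frame; every candidate has L = ρ·(t + p + q).
LSL: p² = 2 + d² − 2cos(α−β) + 2d(sin α − sin β) = 171.453316; p = √p² = 13.094018; φ = atan2(cos β − cos α, d + sin α − sin β) = 0.042865 rad; t = (φ − α) mod 2π = 4.057964 rad, q = (β − φ) mod 2π = 4.588397 rad → L = 3.93·(4.057964 + 13.094018 + 4.588397) = 3.93·21.740379 = 85.439691 m
RSR: p² = 2 + d² − 2cos(α−β) + 2d(sin β − sin α) = 91.620481; p = √p² = 9.571859; φ = atan2(cos α − cos β, d − sin α + sin β) = -0.058654 rad; t = (α − φ) mod 2π = 2.326741 rad, q = (φ − β) mod 2π = 1.593269 rad → L = 3.93·(2.326741 + 9.571859 + 1.593269) = 3.93·13.491868 = 53.023042 m
LSR: p² = d² − 2 + 2cos(α−β) + 2d(sin α + sin β) = 119.479340; p = √p² = 10.930661; φ = atan2(−cos α − cos β, d + sin α + sin β) − atan2(−2, p) = 0.246096 rad; t = (φ − α) mod 2π = 4.261195 rad, q = (φ − β) mod 2π = 1.898019 rad → L = 3.93·(4.261195 + 10.930661 + 1.898019) = 3.93·17.089874 = 67.163205 m
RSL: p² = d² − 2 + 2cos(α−β) − 2d(sin α + sin β) = 129.898248; p = √p² = 11.397291; φ = atan2(cos α + cos β, d − sin α − sin β) − atan2(2, p) = -0.236249 rad; t = (α − φ) mod 2π = 2.504336 rad, q = (β − φ) mod 2π = 4.867512 rad → L = 3.93·(2.504336 + 11.397291 + 4.867512) = 3.93·18.769139 = 73.762718 m
RLR: c = (6 − d² + 2cos(α−β) + 2d(sin α − sin β))/8 = -10.452560, |c| > 1 → infeasible
LRL: c = (6 − d² + 2cos(α−β) − 2d(sin α − sin β))/8 = -20.431665, |c| > 1 → infeasible
Shortest: RSR with L = 53.023042 m ≈ 53.0230 m
Convert RSR to answer units (arcs ×180/π): t = 2.326741·180/π = 133.3124°, p = ρ·p = 3.93·9.571859 = 37.6174 m, q = 1.593269·180/π = 91.2876°, L = 53.0230 m.

RSR: t = 133.3124°, p = 37.6174 m, q = 91.2876°, L = 53.0230 m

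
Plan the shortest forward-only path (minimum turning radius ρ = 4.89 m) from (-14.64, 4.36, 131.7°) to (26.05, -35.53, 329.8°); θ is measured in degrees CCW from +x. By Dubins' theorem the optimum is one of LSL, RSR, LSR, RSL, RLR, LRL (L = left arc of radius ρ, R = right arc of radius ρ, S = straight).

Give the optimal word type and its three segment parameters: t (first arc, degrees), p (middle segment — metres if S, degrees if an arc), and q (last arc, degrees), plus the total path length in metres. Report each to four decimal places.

RSL: t = 186.4335°, p = 54.5803 m, q = 24.5335°, L = 72.5856 m

Let ψ = atan2(Δy, Δx) = atan2(-39.89, 40.69) = -44.4312° be the start→goal bearing.
Normalize: d = |goal − start| / ρ = 56.981472/4.89 = 11.652653, α = (θ_start − ψ) mod 360° = 176.1312° = 3.074069 rad, β = (θ_goal − ψ) mod 360° = 14.2312° = 0.248381 rad.
Common terms: sin α = 0.067472, cos α = -0.997721, sin β = 0.245835, cos β = 0.969312, cos(α−β) = -0.950516, d² = 135.784318. Work in radians in the unit-radius frame; every candidate has L = ρ·(t + p + q).
LSL: p² = 2 + d² − 2cos(α−β) + 2d(sin α − sin β) = 135.528552; p = √p² = 11.641673; φ = atan2(cos β − cos α, d + sin α − sin β) = 0.169779 rad; t = (φ − α) mod 2π = 3.378895 rad, q = (β − φ) mod 2π = 0.078602 rad → L = 4.89·(3.378895 + 11.641673 + 0.078602) = 4.89·15.099170 = 73.834943 m
RSR: p² = 2 + d² − 2cos(α−β) + 2d(sin β − sin α) = 143.842148; p = √p² = 11.993421; φ = atan2(cos α − cos β, d − sin α + sin β) = -0.164754 rad; t = (α − φ) mod 2π = 3.238823 rad, q = (φ − β) mod 2π = 5.870051 rad → L = 4.89·(3.238823 + 11.993421 + 5.870051) = 4.89·21.102294 = 103.190220 m
LSR: p² = d² − 2 + 2cos(α−β) + 2d(sin α + sin β) = 139.185008; p = √p² = 11.797670; φ = atan2(−cos α − cos β, d + sin α + sin β) − atan2(−2, p) = 0.170303 rad; t = (φ − α) mod 2π = 3.379419 rad, q = (φ − β) mod 2π = 6.205107 rad → L = 4.89·(3.379419 + 11.797670 + 6.205107) = 4.89·21.382195 = 104.558936 m
RSL: p² = d² − 2 + 2cos(α−β) − 2d(sin α + sin β) = 124.581565; p = √p² = 11.161611; φ = atan2(cos α + cos β, d − sin α − sin β) − atan2(2, p) = -0.179809 rad; t = (α − φ) mod 2π = 3.253878 rad, q = (β − φ) mod 2π = 0.428190 rad → L = 4.89·(3.253878 + 11.161611 + 0.428190) = 4.89·14.843680 = 72.585596 m
RLR: c = (6 − d² + 2cos(α−β) + 2d(sin α − sin β))/8 = -16.980268, |c| > 1 → infeasible
LRL: c = (6 − d² + 2cos(α−β) − 2d(sin α − sin β))/8 = -15.941069, |c| > 1 → infeasible
Shortest: RSL with L = 72.585596 m ≈ 72.5856 m
Convert RSL to answer units (arcs ×180/π): t = 3.253878·180/π = 186.4335°, p = ρ·p = 4.89·11.161611 = 54.5803 m, q = 0.428190·180/π = 24.5335°, L = 72.5856 m.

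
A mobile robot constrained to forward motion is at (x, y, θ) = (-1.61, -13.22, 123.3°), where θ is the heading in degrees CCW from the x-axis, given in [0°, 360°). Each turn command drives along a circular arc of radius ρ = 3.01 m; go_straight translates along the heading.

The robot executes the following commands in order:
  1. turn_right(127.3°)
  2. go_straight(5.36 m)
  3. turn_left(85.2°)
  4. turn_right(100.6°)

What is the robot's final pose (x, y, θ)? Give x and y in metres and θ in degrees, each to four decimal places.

set_pose: (x, y, θ) = (-1.6100, -13.2200, 123.3000°), ρ = 3.01
turn_right(127.3°): centre at ρ to the right, rotate −127.3° → (1.1157, -8.5648, -4.0000° ≡ 356.0000°)
go_straight(5.36): x += 5.36·cos θ, y += 5.36·sin θ → (6.4627, -8.9387, 356.0000°)
turn_left(85.2°): centre at ρ to the left, rotate +85.2° → (9.6472, -6.3965, 441.2000° ≡ 81.2000°)
turn_right(100.6°): centre at ρ to the right, rotate −100.6° → (13.6216, -4.0179, -19.4000° ≡ 340.6000°)

(13.6216, -4.0179, 340.6000°)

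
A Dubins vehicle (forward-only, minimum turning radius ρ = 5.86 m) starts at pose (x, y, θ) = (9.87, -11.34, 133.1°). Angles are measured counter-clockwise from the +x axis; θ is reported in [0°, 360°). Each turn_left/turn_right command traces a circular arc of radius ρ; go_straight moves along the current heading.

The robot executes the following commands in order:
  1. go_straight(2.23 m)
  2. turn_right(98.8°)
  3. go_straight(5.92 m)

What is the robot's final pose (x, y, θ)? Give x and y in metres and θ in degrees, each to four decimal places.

(14.2133, 2.4693, 34.3000°)

set_pose: (x, y, θ) = (9.8700, -11.3400, 133.1000°), ρ = 5.86
go_straight(2.23): x += 2.23·cos θ, y += 2.23·sin θ → (8.3463, -9.7117, 133.1000°)
turn_right(98.8°): centre at ρ to the right, rotate −98.8° → (9.3228, -0.8668, 34.3000°)
go_straight(5.92): x += 5.92·cos θ, y += 5.92·sin θ → (14.2133, 2.4693, 34.3000°)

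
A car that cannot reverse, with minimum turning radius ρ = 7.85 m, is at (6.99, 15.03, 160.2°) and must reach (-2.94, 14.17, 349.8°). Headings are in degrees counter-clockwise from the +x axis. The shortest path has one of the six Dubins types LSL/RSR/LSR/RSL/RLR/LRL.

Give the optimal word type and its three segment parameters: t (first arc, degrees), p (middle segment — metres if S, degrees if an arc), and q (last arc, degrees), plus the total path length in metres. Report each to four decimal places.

RLR: t = 68.8643°, p = 274.9412°, q = 16.4769°, L = 49.3617 m

Let ψ = atan2(Δy, Δx) = atan2(-0.86, -9.93) = -175.0502° be the start→goal bearing.
Normalize: d = |goal − start| / ρ = 9.967171/7.85 = 1.269703, α = (θ_start − ψ) mod 360° = 335.2502° = 5.851219 rad, β = (θ_goal − ψ) mod 360° = 164.8502° = 2.877178 rad.
Common terms: sin α = -0.418657, cos α = 0.908144, sin β = 0.261344, cos β = -0.965246, cos(α−β) = -0.985996, d² = 1.612147. Work in radians in the unit-radius frame; every candidate has L = ρ·(t + p + q).
LSL: p² = 2 + d² − 2cos(α−β) + 2d(sin α − sin β) = 3.857340; p = √p² = 1.964011; φ = atan2(cos β − cos α, d + sin α − sin β) = -1.265837 rad; t = (φ − α) mod 2π = 5.449314 rad, q = (β − φ) mod 2π = 4.143016 rad → L = 7.85·(5.449314 + 1.964011 + 4.143016) = 7.85·11.556341 = 90.717275 m
RSR: p² = 2 + d² − 2cos(α−β) + 2d(sin β − sin α) = 7.310937; p = √p² = 2.703874; φ = atan2(cos α − cos β, d − sin α + sin β) = 0.765440 rad; t = (α − φ) mod 2π = 5.085780 rad, q = (φ − β) mod 2π = 4.171446 rad → L = 7.85·(5.085780 + 2.703874 + 4.171446) = 7.85·11.961101 = 93.894642 m
LSR: p² = d² − 2 + 2cos(α−β) + 2d(sin α + sin β) = -2.759327 < 0 → infeasible
RSL: p² = d² − 2 + 2cos(α−β) − 2d(sin α + sin β) = -1.960364 < 0 → infeasible
RLR: c = (6 − d² + 2cos(α−β) + 2d(sin α − sin β))/8 = 0.086133; p = 2π − arccos c = 4.798629 rad; φ = atan2(cos α − cos β, d − sin α + sin β) = 0.765440 rad; t = (α − φ + p/2) mod 2π = 1.201909 rad, q = (α − β − t + p) mod 2π = 0.287575 rad → L = 7.85·(1.201909 + 4.798629 + 0.287575) = 7.85·6.288113 = 49.361688 m
LRL: c = (6 − d² + 2cos(α−β) − 2d(sin α − sin β))/8 = 0.517833; p = 2π − arccos c = 5.256704 rad; φ = atan2(cos β − cos α, d + sin α − sin β) = -1.265837 rad; t = (φ − α + p/2) mod 2π = 1.794481 rad, q = (β − α − t + p) mod 2π = 0.488182 rad → L = 7.85·(1.794481 + 5.256704 + 0.488182) = 7.85·7.539368 = 59.184036 m
Shortest: RLR with L = 49.361688 m ≈ 49.3617 m
Convert RLR to answer units (arcs ×180/π): t = 1.201909·180/π = 68.8643°, p = 4.798629·180/π = 274.9412°, q = 0.287575·180/π = 16.4769°, L = 49.3617 m.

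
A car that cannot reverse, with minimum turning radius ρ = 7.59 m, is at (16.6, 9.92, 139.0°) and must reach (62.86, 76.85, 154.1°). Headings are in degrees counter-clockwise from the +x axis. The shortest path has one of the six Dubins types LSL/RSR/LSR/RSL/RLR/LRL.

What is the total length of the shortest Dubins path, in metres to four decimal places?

92.2968 m

Let ψ = atan2(Δy, Δx) = atan2(66.93, 46.26) = 55.3489° be the start→goal bearing.
Normalize: d = |goal − start| / ρ = 81.361001/7.59 = 10.719499, α = (θ_start − ψ) mod 360° = 83.6511° = 1.459986 rad, β = (θ_goal − ψ) mod 360° = 98.7511° = 1.723531 rad.
Common terms: sin α = 0.993867, cos α = 0.110583, sin β = 0.988359, cos β = -0.152142, cos(α−β) = 0.965473, d² = 114.907669. Work in radians in the unit-radius frame; every candidate has L = ρ·(t + p + q).
LSL: p² = 2 + d² − 2cos(α−β) + 2d(sin α − sin β) = 115.094814; p = √p² = 10.728225; φ = atan2(cos β − cos α, d + sin α − sin β) = -0.024492 rad; t = (φ − α) mod 2π = 4.798707 rad, q = (β − φ) mod 2π = 1.748023 rad → L = 7.59·(4.798707 + 10.728225 + 1.748023) = 7.59·17.274955 = 131.116909 m
RSR: p² = 2 + d² − 2cos(α−β) + 2d(sin β − sin α) = 114.858634; p = √p² = 10.717212; φ = atan2(cos α − cos β, d − sin α + sin β) = 0.024517 rad; t = (α − φ) mod 2π = 1.435470 rad, q = (φ − β) mod 2π = 4.584171 rad → L = 7.59·(1.435470 + 10.717212 + 4.584171) = 7.59·16.736853 = 127.032712 m
LSR: p² = d² − 2 + 2cos(α−β) + 2d(sin α + sin β) = 157.335546; p = √p² = 12.543347; φ = atan2(−cos α − cos β, d + sin α + sin β) − atan2(−2, p) = 0.161388 rad; t = (φ − α) mod 2π = 4.984587 rad, q = (φ − β) mod 2π = 4.721042 rad → L = 7.59·(4.984587 + 12.543347 + 4.721042) = 7.59·22.248976 = 168.869725 m
RSL: p² = d² − 2 + 2cos(α−β) − 2d(sin α + sin β) = 72.341683; p = √p² = 8.505391; φ = atan2(cos α + cos β, d − sin α − sin β) − atan2(2, p) = -0.235706 rad; t = (α − φ) mod 2π = 1.695692 rad, q = (β − φ) mod 2π = 1.959237 rad → L = 7.59·(1.695692 + 8.505391 + 1.959237) = 7.59·12.160320 = 92.296832 m
RLR: c = (6 − d² + 2cos(α−β) + 2d(sin α − sin β))/8 = -13.357329, |c| > 1 → infeasible
LRL: c = (6 − d² + 2cos(α−β) − 2d(sin α − sin β))/8 = -13.386852, |c| > 1 → infeasible
Shortest: RSL with L = 92.296832 m ≈ 92.2968 m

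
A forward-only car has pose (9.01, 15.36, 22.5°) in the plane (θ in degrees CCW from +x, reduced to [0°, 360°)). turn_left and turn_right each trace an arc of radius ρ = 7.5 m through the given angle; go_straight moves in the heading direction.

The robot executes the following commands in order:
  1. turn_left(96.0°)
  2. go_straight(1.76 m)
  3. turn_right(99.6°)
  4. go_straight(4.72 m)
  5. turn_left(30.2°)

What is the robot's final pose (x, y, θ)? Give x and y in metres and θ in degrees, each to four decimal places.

(23.7580, 41.8028, 49.1000°)

set_pose: (x, y, θ) = (9.0100, 15.3600, 22.5000°), ρ = 7.5
turn_left(96.0°): centre at ρ to the left, rotate +96.0° → (12.7310, 25.8678, 118.5000°)
go_straight(1.76): x += 1.76·cos θ, y += 1.76·sin θ → (11.8912, 27.4145, 118.5000°)
turn_right(99.6°): centre at ρ to the right, rotate −99.6° → (16.0530, 38.0888, 18.9000°)
go_straight(4.72): x += 4.72·cos θ, y += 4.72·sin θ → (20.5185, 39.6177, 18.9000°)
turn_left(30.2°): centre at ρ to the left, rotate +30.2° → (23.7580, 41.8028, 49.1000°)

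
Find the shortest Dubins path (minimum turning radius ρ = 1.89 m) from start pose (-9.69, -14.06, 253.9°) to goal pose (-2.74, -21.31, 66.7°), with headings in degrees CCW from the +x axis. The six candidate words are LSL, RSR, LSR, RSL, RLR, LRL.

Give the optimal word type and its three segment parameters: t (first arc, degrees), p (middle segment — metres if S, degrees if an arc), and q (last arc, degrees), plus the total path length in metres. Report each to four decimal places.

Let ψ = atan2(Δy, Δx) = atan2(-7.25, 6.95) = -46.2103° be the start→goal bearing.
Normalize: d = |goal − start| / ρ = 10.043157/1.89 = 5.313840, α = (θ_start − ψ) mod 360° = 300.1103° = 5.237913 rad, β = (θ_goal − ψ) mod 360° = 112.9103° = 1.970656 rad.
Common terms: sin α = -0.865061, cos α = 0.501666, sin β = 0.921115, cos β = -0.389289, cos(α−β) = -0.992115, d² = 28.236891. Work in radians in the unit-radius frame; every candidate has L = ρ·(t + p + q).
LSL: p² = 2 + d² − 2cos(α−β) + 2d(sin α − sin β) = 13.238207; p = √p² = 3.638435; φ = atan2(cos β − cos α, d + sin α − sin β) = -0.247389 rad; t = (φ − α) mod 2π = 0.797884 rad, q = (β − φ) mod 2π = 2.218045 rad → L = 1.89·(0.797884 + 3.638435 + 2.218045) = 1.89·6.654364 = 12.576747 m
RSR: p² = 2 + d² − 2cos(α−β) + 2d(sin β − sin α) = 51.204035; p = √p² = 7.155699; φ = atan2(cos α − cos β, d − sin α + sin β) = 0.124834 rad; t = (α − φ) mod 2π = 5.113079 rad, q = (φ − β) mod 2π = 4.437363 rad → L = 1.89·(5.113079 + 7.155699 + 4.437363) = 1.89·16.706141 = 31.574607 m
LSR: p² = d² − 2 + 2cos(α−β) + 2d(sin α + sin β) = 24.848388; p = √p² = 4.984816; φ = atan2(−cos α − cos β, d + sin α + sin β) − atan2(−2, p) = 0.360632 rad; t = (φ − α) mod 2π = 1.405905 rad, q = (φ − β) mod 2π = 4.673161 rad → L = 1.89·(1.405905 + 4.984816 + 4.673161) = 1.89·11.063882 = 20.910736 m
RSL: p² = d² − 2 + 2cos(α−β) − 2d(sin α + sin β) = 23.656936; p = √p² = 4.863840; φ = atan2(cos α + cos β, d − sin α − sin β) − atan2(2, p) = -0.368752 rad; t = (α − φ) mod 2π = 5.606665 rad, q = (β − φ) mod 2π = 2.339408 rad → L = 1.89·(5.606665 + 4.863840 + 2.339408) = 1.89·12.809913 = 24.210735 m
RLR: c = (6 − d² + 2cos(α−β) + 2d(sin α − sin β))/8 = -5.400504, |c| > 1 → infeasible
LRL: c = (6 − d² + 2cos(α−β) − 2d(sin α − sin β))/8 = -0.654776; p = 2π − arccos c = 3.998503 rad; φ = atan2(cos β − cos α, d + sin α − sin β) = -0.247389 rad; t = (φ − α + p/2) mod 2π = 2.797135 rad, q = (β − α − t + p) mod 2π = 4.217297 rad → L = 1.89·(2.797135 + 3.998503 + 4.217297) = 1.89·11.012935 = 20.814447 m
Shortest: LSL with L = 12.576747 m ≈ 12.5767 m
Convert LSL to answer units (arcs ×180/π): t = 0.797884·180/π = 45.7154°, p = ρ·p = 1.89·3.638435 = 6.8766 m, q = 2.218045·180/π = 127.0846°, L = 12.5767 m.

LSL: t = 45.7154°, p = 6.8766 m, q = 127.0846°, L = 12.5767 m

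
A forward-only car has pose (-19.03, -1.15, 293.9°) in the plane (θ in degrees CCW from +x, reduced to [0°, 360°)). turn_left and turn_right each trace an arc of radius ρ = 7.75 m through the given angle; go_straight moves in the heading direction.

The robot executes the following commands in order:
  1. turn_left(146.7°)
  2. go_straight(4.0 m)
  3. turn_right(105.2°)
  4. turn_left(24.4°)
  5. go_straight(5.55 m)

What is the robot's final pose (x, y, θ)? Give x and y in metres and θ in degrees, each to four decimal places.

set_pose: (x, y, θ) = (-19.0300, -1.1500, 293.9000°), ρ = 7.75
turn_left(146.7°): centre at ρ to the left, rotate +146.7° → (-4.2986, 0.7241, 440.6000° ≡ 80.6000°)
go_straight(4.0): x += 4.0·cos θ, y += 4.0·sin θ → (-3.6453, 4.6704, 80.6000°)
turn_right(105.2°): centre at ρ to the right, rotate −105.2° → (7.2268, 10.4512, -24.6000° ≡ 335.4000°)
turn_left(24.4°): centre at ρ to the left, rotate +24.4° → (10.4259, 9.7478, 359.8000°)
go_straight(5.55): x += 5.55·cos θ, y += 5.55·sin θ → (15.9759, 9.7284, 359.8000°)

(15.9759, 9.7284, 359.8000°)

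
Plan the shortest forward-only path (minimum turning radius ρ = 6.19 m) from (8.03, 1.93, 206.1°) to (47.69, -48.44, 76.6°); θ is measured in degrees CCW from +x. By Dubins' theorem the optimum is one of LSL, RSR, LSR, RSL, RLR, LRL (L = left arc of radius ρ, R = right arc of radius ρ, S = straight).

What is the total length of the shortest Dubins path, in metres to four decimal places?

78.1685 m

Let ψ = atan2(Δy, Δx) = atan2(-50.37, 39.66) = -51.7840° be the start→goal bearing.
Normalize: d = |goal − start| / ρ = 64.109691/6.19 = 10.356978, α = (θ_start − ψ) mod 360° = 257.8840° = 4.500926 rad, β = (θ_goal − ψ) mod 360° = 128.3840° = 2.240724 rad.
Common terms: sin α = -0.977725, cos α = -0.209891, sin β = 0.783866, cos β = -0.620930, cos(α−β) = -0.636078, d² = 107.266984. Work in radians in the unit-radius frame; every candidate has L = ρ·(t + p + q).
LSL: p² = 2 + d² − 2cos(α−β) + 2d(sin α − sin β) = 74.049619; p = √p² = 8.605209; φ = atan2(cos β − cos α, d + sin α − sin β) = -0.047784 rad; t = (φ − α) mod 2π = 1.734475 rad, q = (β − φ) mod 2π = 2.288509 rad → L = 6.19·(1.734475 + 8.605209 + 2.288509) = 6.19·12.628193 = 78.168513 m
RSR: p² = 2 + d² − 2cos(α−β) + 2d(sin β − sin α) = 147.028663; p = √p² = 12.125538; φ = atan2(cos α − cos β, d − sin α + sin β) = 0.033905 rad; t = (α − φ) mod 2π = 4.467021 rad, q = (φ − β) mod 2π = 4.076366 rad → L = 6.19·(4.467021 + 12.125538 + 4.076366) = 6.19·20.668924 = 127.940641 m
LSR: p² = d² − 2 + 2cos(α−β) + 2d(sin α + sin β) = 99.979253; p = √p² = 9.998963; φ = atan2(−cos α − cos β, d + sin α + sin β) − atan2(−2, p) = 0.278983 rad; t = (φ − α) mod 2π = 2.061242 rad, q = (φ − β) mod 2π = 4.321444 rad → L = 6.19·(2.061242 + 9.998963 + 4.321444) = 6.19·16.381649 = 101.402405 m
RSL: p² = d² − 2 + 2cos(α−β) − 2d(sin α + sin β) = 108.010402; p = √p² = 10.392805; φ = atan2(cos α + cos β, d − sin α − sin β) − atan2(2, p) = -0.268699 rad; t = (α − φ) mod 2π = 4.769625 rad, q = (β − φ) mod 2π = 2.509423 rad → L = 6.19·(4.769625 + 10.392805 + 2.509423) = 6.19·17.671853 = 109.388772 m
RLR: c = (6 − d² + 2cos(α−β) + 2d(sin α − sin β))/8 = -17.378583, |c| > 1 → infeasible
LRL: c = (6 − d² + 2cos(α−β) − 2d(sin α − sin β))/8 = -8.256202, |c| > 1 → infeasible
Shortest: LSL with L = 78.168513 m ≈ 78.1685 m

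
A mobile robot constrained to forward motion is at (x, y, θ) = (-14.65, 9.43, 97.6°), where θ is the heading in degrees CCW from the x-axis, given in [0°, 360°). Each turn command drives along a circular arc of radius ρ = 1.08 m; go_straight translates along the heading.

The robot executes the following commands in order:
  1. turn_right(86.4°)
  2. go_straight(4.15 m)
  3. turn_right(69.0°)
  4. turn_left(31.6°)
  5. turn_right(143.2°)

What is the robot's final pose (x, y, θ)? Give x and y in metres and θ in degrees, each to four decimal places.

set_pose: (x, y, θ) = (-14.6500, 9.4300, 97.6000°), ρ = 1.08
turn_right(86.4°): centre at ρ to the right, rotate −86.4° → (-13.7893, 10.6323, 11.2000°)
go_straight(4.15): x += 4.15·cos θ, y += 4.15·sin θ → (-9.7183, 11.4383, 11.2000°)
turn_right(69.0°): centre at ρ to the right, rotate −69.0° → (-8.5946, 10.9544, -57.8000° ≡ 302.2000°)
turn_left(31.6°): centre at ρ to the left, rotate +31.6° → (-8.1576, 10.5609, 333.8000°)
turn_right(143.2°): centre at ρ to the right, rotate −143.2° → (-8.4357, 8.5303, 190.6000°)

(-8.4357, 8.5303, 190.6000°)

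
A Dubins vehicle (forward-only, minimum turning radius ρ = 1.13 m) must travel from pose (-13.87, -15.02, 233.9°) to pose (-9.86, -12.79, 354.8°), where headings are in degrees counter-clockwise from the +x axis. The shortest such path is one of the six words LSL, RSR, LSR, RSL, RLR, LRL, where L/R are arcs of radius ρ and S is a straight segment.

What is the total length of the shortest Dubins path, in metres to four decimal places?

Let ψ = atan2(Δy, Δx) = atan2(2.23, 4.01) = 29.0789° be the start→goal bearing.
Normalize: d = |goal − start| / ρ = 4.588355/1.13 = 4.060491, α = (θ_start − ψ) mod 360° = 204.8211° = 3.574803 rad, β = (θ_goal − ψ) mod 360° = 325.7211° = 5.684906 rad.
Common terms: sin α = -0.419787, cos α = -0.907623, sin β = -0.563221, cos β = 0.826306, cos(α−β) = -0.513541, d² = 16.487587. Work in radians in the unit-radius frame; every candidate has L = ρ·(t + p + q).
LSL: p² = 2 + d² − 2cos(α−β) + 2d(sin α − sin β) = 20.679497; p = √p² = 4.547471; φ = atan2(cos β − cos α, d + sin α − sin β) = 0.391197 rad; t = (φ − α) mod 2π = 3.099579 rad, q = (β − φ) mod 2π = 5.293709 rad → L = 1.13·(3.099579 + 4.547471 + 5.293709) = 1.13·12.940760 = 14.623059 m
RSR: p² = 2 + d² − 2cos(α−β) + 2d(sin β − sin α) = 18.349843; p = √p² = 4.283672; φ = atan2(cos α − cos β, d − sin α + sin β) = -0.416734 rad; t = (α − φ) mod 2π = 3.991537 rad, q = (φ − β) mod 2π = 0.181545 rad → L = 1.13·(3.991537 + 4.283672 + 0.181545) = 1.13·8.456754 = 9.556132 m
LSR: p² = d² − 2 + 2cos(α−β) + 2d(sin α + sin β) = 5.477513; p = √p² = 2.340409; φ = atan2(−cos α − cos β, d + sin α + sin β) − atan2(−2, p) = 0.733547 rad; t = (φ − α) mod 2π = 3.441930 rad, q = (φ − β) mod 2π = 1.331826 rad → L = 1.13·(3.441930 + 2.340409 + 1.331826) = 1.13·7.114165 = 8.039006 m
RSL: p² = d² − 2 + 2cos(α−β) − 2d(sin α + sin β) = 21.443497; p = √p² = 4.630712; φ = atan2(cos α + cos β, d − sin α − sin β) − atan2(2, p) = -0.423821 rad; t = (α − φ) mod 2π = 3.998625 rad, q = (β − φ) mod 2π = 6.108728 rad → L = 1.13·(3.998625 + 4.630712 + 6.108728) = 1.13·14.738064 = 16.654013 m
RLR: c = (6 − d² + 2cos(α−β) + 2d(sin α − sin β))/8 = -1.293730, |c| > 1 → infeasible
LRL: c = (6 − d² + 2cos(α−β) − 2d(sin α − sin β))/8 = -1.584937, |c| > 1 → infeasible
Shortest: LSR with L = 8.039006 m ≈ 8.0390 m

8.0390 m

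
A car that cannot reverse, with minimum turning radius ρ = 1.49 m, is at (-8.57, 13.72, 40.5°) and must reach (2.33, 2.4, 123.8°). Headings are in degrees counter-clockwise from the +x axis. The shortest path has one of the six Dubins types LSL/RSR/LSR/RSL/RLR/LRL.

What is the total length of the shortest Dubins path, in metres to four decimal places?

Let ψ = atan2(Δy, Δx) = atan2(-11.32, 10.90) = -46.0829° be the start→goal bearing.
Normalize: d = |goal − start| / ρ = 15.714719/1.49 = 10.546791, α = (θ_start − ψ) mod 360° = 86.5829° = 1.511156 rad, β = (θ_goal − ψ) mod 360° = 169.8829° = 2.965015 rad.
Common terms: sin α = 0.998222, cos α = 0.059605, sin β = 0.175661, cos β = -0.984451, cos(α−β) = 0.116671, d² = 111.234809. Work in radians in the unit-radius frame; every candidate has L = ρ·(t + p + q).
LSL: p² = 2 + d² − 2cos(α−β) + 2d(sin α − sin β) = 130.352226; p = √p² = 11.417190; φ = atan2(cos β − cos α, d + sin α − sin β) = -0.091574 rad; t = (φ − α) mod 2π = 4.680455 rad, q = (β − φ) mod 2π = 3.056589 rad → L = 1.49·(4.680455 + 11.417190 + 3.056589) = 1.49·19.154235 = 28.539809 m
RSR: p² = 2 + d² − 2cos(α−β) + 2d(sin β − sin α) = 95.650710; p = √p² = 9.780118; φ = atan2(cos α − cos β, d − sin α + sin β) = 0.106957 rad; t = (α − φ) mod 2π = 1.404199 rad, q = (φ − β) mod 2π = 3.425127 rad → L = 1.49·(1.404199 + 9.780118 + 3.425127) = 1.49·14.609444 = 21.768072 m
LSR: p² = d² − 2 + 2cos(α−β) + 2d(sin α + sin β) = 134.229552; p = √p² = 11.585748; φ = atan2(−cos α − cos β, d + sin α + sin β) − atan2(−2, p) = 0.249685 rad; t = (φ − α) mod 2π = 5.021714 rad, q = (φ − β) mod 2π = 3.567855 rad → L = 1.49·(5.021714 + 11.585748 + 3.567855) = 1.49·20.175317 = 30.061223 m
RSL: p² = d² − 2 + 2cos(α−β) − 2d(sin α + sin β) = 84.706750; p = √p² = 9.203627; φ = atan2(cos α + cos β, d − sin α − sin β) − atan2(2, p) = -0.312333 rad; t = (α − φ) mod 2π = 1.823489 rad, q = (β − φ) mod 2π = 3.277348 rad → L = 1.49·(1.823489 + 9.203627 + 3.277348) = 1.49·14.304464 = 21.313651 m
RLR: c = (6 − d² + 2cos(α−β) + 2d(sin α − sin β))/8 = -10.956339, |c| > 1 → infeasible
LRL: c = (6 − d² + 2cos(α−β) − 2d(sin α − sin β))/8 = -15.294028, |c| > 1 → infeasible
Shortest: RSL with L = 21.313651 m ≈ 21.3137 m

21.3137 m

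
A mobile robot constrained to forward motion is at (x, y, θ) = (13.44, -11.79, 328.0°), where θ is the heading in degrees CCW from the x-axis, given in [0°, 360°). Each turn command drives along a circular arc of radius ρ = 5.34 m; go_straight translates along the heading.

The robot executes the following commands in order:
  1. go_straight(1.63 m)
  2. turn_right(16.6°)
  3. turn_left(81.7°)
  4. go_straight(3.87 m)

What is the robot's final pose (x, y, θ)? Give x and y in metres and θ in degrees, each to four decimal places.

set_pose: (x, y, θ) = (13.4400, -11.7900, 328.0000°), ρ = 5.34
go_straight(1.63): x += 1.63·cos θ, y += 1.63·sin θ → (14.8223, -12.6538, 328.0000°)
turn_right(16.6°): centre at ρ to the right, rotate −16.6° → (15.9981, -13.6509, 311.4000°)
turn_left(81.7°): centre at ρ to the left, rotate +81.7° → (22.9199, -14.5930, 393.1000° ≡ 33.1000°)
go_straight(3.87): x += 3.87·cos θ, y += 3.87·sin θ → (26.1619, -12.4795, 33.1000°)

(26.1619, -12.4795, 33.1000°)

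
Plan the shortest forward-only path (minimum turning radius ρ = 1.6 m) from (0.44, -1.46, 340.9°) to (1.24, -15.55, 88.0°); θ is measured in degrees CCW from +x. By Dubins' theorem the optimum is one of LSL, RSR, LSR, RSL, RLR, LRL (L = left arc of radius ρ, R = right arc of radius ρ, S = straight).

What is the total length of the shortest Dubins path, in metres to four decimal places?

19.9573 m

Let ψ = atan2(Δy, Δx) = atan2(-14.09, 0.80) = -86.7504° be the start→goal bearing.
Normalize: d = |goal − start| / ρ = 14.112693/1.6 = 8.820433, α = (θ_start − ψ) mod 360° = 67.6504° = 1.180721 rad, β = (θ_goal − ψ) mod 360° = 174.7504° = 3.049969 rad.
Common terms: sin α = 0.924881, cos α = 0.380258, sin β = 0.091495, cos β = -0.995805, cos(α−β) = -0.294040, d² = 77.800039. Work in radians in the unit-radius frame; every candidate has L = ρ·(t + p + q).
LSL: p² = 2 + d² − 2cos(α−β) + 2d(sin α − sin β) = 95.089756; p = √p² = 9.751398; φ = atan2(cos β − cos α, d + sin α − sin β) = -0.141587 rad; t = (φ − α) mod 2π = 4.960877 rad, q = (β − φ) mod 2π = 3.191556 rad → L = 1.6·(4.960877 + 9.751398 + 3.191556) = 1.6·17.903831 = 28.646129 m
RSR: p² = 2 + d² − 2cos(α−β) + 2d(sin β − sin α) = 65.686483; p = √p² = 8.104720; φ = atan2(cos α − cos β, d − sin α + sin β) = 0.170612 rad; t = (α − φ) mod 2π = 1.010110 rad, q = (φ − β) mod 2π = 3.403828 rad → L = 1.6·(1.010110 + 8.104720 + 3.403828) = 1.6·12.518657 = 20.029852 m
LSR: p² = d² − 2 + 2cos(α−β) + 2d(sin α + sin β) = 93.141711; p = √p² = 9.650995; φ = atan2(−cos α − cos β, d + sin α + sin β) − atan2(−2, p) = 0.266835 rad; t = (φ − α) mod 2π = 5.369298 rad, q = (φ − β) mod 2π = 3.500051 rad → L = 1.6·(5.369298 + 9.650995 + 3.500051) = 1.6·18.520345 = 29.632551 m
RSL: p² = d² − 2 + 2cos(α−β) − 2d(sin α + sin β) = 57.282205; p = √p² = 7.568501; φ = atan2(cos α + cos β, d − sin α − sin β) − atan2(2, p) = -0.337060 rad; t = (α − φ) mod 2π = 1.517782 rad, q = (β − φ) mod 2π = 3.387029 rad → L = 1.6·(1.517782 + 7.568501 + 3.387029) = 1.6·12.473312 = 19.957299 m
RLR: c = (6 − d² + 2cos(α−β) + 2d(sin α − sin β))/8 = -7.210810, |c| > 1 → infeasible
LRL: c = (6 − d² + 2cos(α−β) − 2d(sin α − sin β))/8 = -10.886220, |c| > 1 → infeasible
Shortest: RSL with L = 19.957299 m ≈ 19.9573 m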